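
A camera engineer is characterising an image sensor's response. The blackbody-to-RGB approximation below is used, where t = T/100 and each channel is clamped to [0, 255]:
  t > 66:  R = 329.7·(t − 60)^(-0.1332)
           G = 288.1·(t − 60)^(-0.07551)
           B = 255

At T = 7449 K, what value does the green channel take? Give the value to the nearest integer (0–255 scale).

t = 7449/100 = 74.49; the t > 66 branch applies.
G = 288.1·(74.49 − 60)^(-0.07551) = 288.1·14.49^(-0.07551) = 288.1·0.81720 = 235.435.
Rounded: 235.

235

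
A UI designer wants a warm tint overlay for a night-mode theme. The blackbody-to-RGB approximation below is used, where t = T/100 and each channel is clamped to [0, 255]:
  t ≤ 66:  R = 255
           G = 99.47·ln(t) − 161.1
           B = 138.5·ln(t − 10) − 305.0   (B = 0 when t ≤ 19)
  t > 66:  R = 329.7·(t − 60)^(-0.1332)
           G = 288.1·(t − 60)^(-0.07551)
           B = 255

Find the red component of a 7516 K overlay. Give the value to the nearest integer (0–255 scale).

t = 7516/100 = 75.16; the t > 66 branch applies.
R = 329.7·(75.16 − 60)^(-0.1332) = 329.7·15.16^(-0.1332) = 329.7·0.69619 = 229.535.
Rounded: 230.

230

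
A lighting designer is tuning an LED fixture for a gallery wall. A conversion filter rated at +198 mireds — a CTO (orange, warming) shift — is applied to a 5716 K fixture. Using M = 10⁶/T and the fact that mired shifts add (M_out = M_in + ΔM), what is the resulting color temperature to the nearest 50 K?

M_in = 10⁶/5716 = 174.95 mireds.
M_out = 174.95 + (+198) = 372.95 mireds.
T_out = 10⁶/372.95 = 2681.3 K → 2700 K.

2700 K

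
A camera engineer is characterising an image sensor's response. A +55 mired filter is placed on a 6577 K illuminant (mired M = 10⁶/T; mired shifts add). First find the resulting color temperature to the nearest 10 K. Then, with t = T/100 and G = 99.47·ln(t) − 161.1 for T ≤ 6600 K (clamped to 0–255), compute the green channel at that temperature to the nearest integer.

225

M_in = 10⁶/6577 = 152.05; M_out = 152.05 + (+55) = 207.05.
T_out = 10⁶/207.05 = 4829.9 K → 4830 K; t = 48.3.
G = 99.47·ln 48.3 − 161.1 = 99.47·3.8774 − 161.1 = 224.588.
Rounded: 225.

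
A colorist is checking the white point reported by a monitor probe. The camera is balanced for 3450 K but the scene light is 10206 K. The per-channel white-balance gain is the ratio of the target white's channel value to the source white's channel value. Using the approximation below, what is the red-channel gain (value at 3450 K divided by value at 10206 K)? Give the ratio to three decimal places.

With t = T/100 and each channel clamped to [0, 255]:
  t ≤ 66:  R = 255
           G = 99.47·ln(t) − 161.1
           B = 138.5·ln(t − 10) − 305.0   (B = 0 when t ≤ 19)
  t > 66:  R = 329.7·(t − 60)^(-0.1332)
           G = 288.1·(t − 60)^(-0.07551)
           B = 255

At 10206 K (t = 102.06):
  R = 329.7·(102.06 − 60)^(-0.1332) = 329.7·42.06^(-0.1332) = 329.7·0.60772 = 200.364.
At 3450 K (t = 34.5):
  R = 255 by definition for t ≤ 66.
Gain = 255.000 / 200.364 = 1.2727 → 1.273.

1.273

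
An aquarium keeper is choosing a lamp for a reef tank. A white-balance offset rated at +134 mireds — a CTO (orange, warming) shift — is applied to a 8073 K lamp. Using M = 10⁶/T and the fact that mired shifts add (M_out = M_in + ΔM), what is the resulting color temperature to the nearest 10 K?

M_in = 10⁶/8073 = 123.87 mireds.
M_out = 123.87 + (+134) = 257.87 mireds.
T_out = 10⁶/257.87 = 3877.9 K → 3880 K.

3880 K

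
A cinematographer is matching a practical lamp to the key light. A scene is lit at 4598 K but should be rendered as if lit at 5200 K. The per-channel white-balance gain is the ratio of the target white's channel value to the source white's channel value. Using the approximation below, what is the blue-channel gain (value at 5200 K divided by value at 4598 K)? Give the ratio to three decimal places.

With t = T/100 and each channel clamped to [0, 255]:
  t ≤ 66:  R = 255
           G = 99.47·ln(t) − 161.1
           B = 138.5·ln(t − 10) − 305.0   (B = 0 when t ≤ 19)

At 4598 K (t = 45.98):
  B = 138.5·ln(45.98 − 10) − 305.0 = 138.5·ln 35.98 − 305.0 = 138.5·3.5830 − 305.0 = 191.240.
At 5200 K (t = 52):
  B = 138.5·ln(52 − 10) − 305.0 = 138.5·ln 42 − 305.0 = 138.5·3.7377 − 305.0 = 212.667.
Gain = 212.667 / 191.240 = 1.1120 → 1.112.

1.112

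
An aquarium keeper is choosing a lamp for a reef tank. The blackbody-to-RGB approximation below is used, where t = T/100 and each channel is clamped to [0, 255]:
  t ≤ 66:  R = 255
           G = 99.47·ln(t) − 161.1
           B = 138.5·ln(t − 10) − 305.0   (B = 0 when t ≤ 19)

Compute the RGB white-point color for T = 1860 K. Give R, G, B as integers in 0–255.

R=255, G=130, B=0

t = 1860/100 = 18.6; the t ≤ 66 branch applies.
R = 255 by definition for t ≤ 66.
G = 99.47·ln 18.6 − 161.1 = 99.47·2.9232 − 161.1 = 129.667.
t = 18.6 ≤ 19, so B = 0.
Rounded: (255, 130, 0).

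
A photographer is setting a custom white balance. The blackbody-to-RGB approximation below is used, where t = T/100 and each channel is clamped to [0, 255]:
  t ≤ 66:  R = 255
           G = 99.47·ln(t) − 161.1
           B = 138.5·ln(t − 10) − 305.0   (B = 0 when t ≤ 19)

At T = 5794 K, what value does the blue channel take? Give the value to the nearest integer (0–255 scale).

t = 5794/100 = 57.94; the t ≤ 66 branch applies.
B = 138.5·ln(57.94 − 10) − 305.0 = 138.5·ln 47.94 − 305.0 = 138.5·3.8700 − 305.0 = 230.988.
Rounded: 231.

231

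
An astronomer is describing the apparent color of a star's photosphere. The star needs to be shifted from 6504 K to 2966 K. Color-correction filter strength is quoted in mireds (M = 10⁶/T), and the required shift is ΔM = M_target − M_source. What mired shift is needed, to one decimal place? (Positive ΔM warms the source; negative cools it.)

M_source = 10⁶/6504 = 153.752; M_target = 10⁶/2966 = 337.154.
ΔM = 337.154 − 153.752 = 183.403 → +183.4 mireds, a warming shift.

+183.4 mireds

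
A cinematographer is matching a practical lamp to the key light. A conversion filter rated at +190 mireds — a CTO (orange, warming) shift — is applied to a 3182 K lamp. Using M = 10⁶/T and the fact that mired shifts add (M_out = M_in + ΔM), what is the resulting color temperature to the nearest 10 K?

M_in = 10⁶/3182 = 314.27 mireds.
M_out = 314.27 + (+190) = 504.27 mireds.
T_out = 10⁶/504.27 = 1983.1 K → 1980 K.

1980 K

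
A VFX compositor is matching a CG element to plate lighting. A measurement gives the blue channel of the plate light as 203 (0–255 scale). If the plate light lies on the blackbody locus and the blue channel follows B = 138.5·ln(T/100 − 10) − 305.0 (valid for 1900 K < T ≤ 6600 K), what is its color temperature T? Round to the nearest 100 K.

ln(t − 10) = (203 + 305.0) / 138.5 = 3.6679.
t − 10 = e^3.6679 = 39.168, so t = 49.168.
T = 100·t = 4917 K → 4900 K to the nearest 100 K.

4900 K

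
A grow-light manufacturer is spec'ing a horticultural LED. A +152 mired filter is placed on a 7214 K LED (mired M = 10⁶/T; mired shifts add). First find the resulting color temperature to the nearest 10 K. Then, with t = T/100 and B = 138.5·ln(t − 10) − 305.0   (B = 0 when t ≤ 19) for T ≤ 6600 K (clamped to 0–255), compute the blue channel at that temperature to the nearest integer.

137

M_in = 10⁶/7214 = 138.62; M_out = 138.62 + (+152) = 290.62.
T_out = 10⁶/290.62 = 3440.9 K → 3440 K; t = 34.4.
B = 138.5·ln(34.4 − 10) − 305.0 = 138.5·ln 24.4 − 305.0 = 138.5·3.1946 − 305.0 = 137.450.
Rounded: 137.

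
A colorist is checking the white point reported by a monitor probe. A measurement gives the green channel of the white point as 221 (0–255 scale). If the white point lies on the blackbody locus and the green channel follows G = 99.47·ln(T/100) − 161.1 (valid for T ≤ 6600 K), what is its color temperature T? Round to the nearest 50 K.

ln t = (221 + 161.1) / 99.47 = 3.8414.
t = e^3.8414 = 46.589.
T = 100·t = 4659 K → 4650 K to the nearest 50 K.

4650 K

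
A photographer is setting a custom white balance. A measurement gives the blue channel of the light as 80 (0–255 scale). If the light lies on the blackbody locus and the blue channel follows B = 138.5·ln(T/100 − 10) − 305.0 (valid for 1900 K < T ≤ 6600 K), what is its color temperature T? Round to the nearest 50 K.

2600 K

ln(t − 10) = (80 + 305.0) / 138.5 = 2.7798.
t − 10 = e^2.7798 = 16.116, so t = 26.116.
T = 100·t = 2612 K → 2600 K to the nearest 50 K.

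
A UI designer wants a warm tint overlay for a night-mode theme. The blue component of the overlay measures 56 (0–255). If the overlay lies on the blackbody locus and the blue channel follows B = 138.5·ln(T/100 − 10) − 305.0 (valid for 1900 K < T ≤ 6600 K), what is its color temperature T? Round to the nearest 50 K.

2350 K

ln(t − 10) = (56 + 305.0) / 138.5 = 2.6065.
t − 10 = e^2.6065 = 13.552, so t = 23.552.
T = 100·t = 2355 K → 2350 K to the nearest 50 K.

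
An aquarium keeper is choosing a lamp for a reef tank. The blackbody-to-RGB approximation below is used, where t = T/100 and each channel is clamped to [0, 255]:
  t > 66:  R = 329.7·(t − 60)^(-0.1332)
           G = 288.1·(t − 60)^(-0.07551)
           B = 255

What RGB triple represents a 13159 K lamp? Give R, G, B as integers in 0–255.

R=187, G=209, B=255

t = 13159/100 = 131.59; the t > 66 branch applies.
R = 329.7·(131.59 − 60)^(-0.1332) = 329.7·71.59^(-0.1332) = 329.7·0.56615 = 186.661.
G = 288.1·(131.59 − 60)^(-0.07551) = 288.1·71.59^(-0.07551) = 288.1·0.72434 = 208.681.
B = 255 by definition for t > 66.
Rounded: (187, 209, 255).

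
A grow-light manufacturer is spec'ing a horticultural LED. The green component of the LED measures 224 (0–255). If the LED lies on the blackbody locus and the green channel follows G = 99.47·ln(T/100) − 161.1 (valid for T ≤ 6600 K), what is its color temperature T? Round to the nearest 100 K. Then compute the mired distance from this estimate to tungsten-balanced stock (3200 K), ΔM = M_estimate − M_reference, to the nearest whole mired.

ln t = (224 + 161.1) / 99.47 = 3.8715.
t = e^3.8715 = 48.015.
T = 100·t = 4802 K → 4800 K to the nearest 100 K.
M_estimate = 10⁶/4800 = 208.33; M_reference = 10⁶/3200 = 312.50.
ΔM = 208.33 − 312.50 = -104.17 → -104 mireds.

-104 mireds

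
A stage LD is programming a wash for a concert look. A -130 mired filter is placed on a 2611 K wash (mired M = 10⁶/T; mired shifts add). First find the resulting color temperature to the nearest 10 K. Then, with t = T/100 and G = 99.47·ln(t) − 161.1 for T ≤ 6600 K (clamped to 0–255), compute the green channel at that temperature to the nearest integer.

M_in = 10⁶/2611 = 383.00; M_out = 383.00 + (-130) = 253.00.
T_out = 10⁶/253.00 = 3952.6 K → 3950 K; t = 39.5.
G = 99.47·ln 39.5 − 161.1 = 99.47·3.6763 − 161.1 = 204.582.
Rounded: 205.

205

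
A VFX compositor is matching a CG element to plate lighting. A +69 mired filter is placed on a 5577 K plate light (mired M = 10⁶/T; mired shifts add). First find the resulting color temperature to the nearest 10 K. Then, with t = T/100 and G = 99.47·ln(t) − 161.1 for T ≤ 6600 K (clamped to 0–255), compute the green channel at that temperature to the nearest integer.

207

M_in = 10⁶/5577 = 179.31; M_out = 179.31 + (+69) = 248.31.
T_out = 10⁶/248.31 = 4027.3 K → 4030 K; t = 40.3.
G = 99.47·ln 40.3 − 161.1 = 99.47·3.6964 − 161.1 = 206.576.
Rounded: 207.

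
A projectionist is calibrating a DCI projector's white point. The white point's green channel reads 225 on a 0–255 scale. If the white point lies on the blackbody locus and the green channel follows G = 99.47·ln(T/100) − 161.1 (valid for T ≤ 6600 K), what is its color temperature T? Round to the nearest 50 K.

ln t = (225 + 161.1) / 99.47 = 3.8816.
t = e^3.8816 = 48.500.
T = 100·t = 4850 K → 4850 K to the nearest 50 K.

4850 K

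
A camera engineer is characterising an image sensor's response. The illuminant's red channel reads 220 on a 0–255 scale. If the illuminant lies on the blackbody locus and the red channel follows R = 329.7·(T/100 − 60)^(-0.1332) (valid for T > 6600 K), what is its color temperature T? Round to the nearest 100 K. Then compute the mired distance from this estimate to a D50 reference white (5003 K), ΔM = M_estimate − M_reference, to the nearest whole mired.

(t − 60)^(-0.1332) = 220/329.7 = 0.66727.
t − 60 = 0.66727^(1/-0.1332) = 0.66727^(-7.508) = 20.847, so t = 80.847.
T = 100·t = 8085 K → 8100 K to the nearest 100 K.
M_estimate = 10⁶/8100 = 123.46; M_reference = 10⁶/5003 = 199.88.
ΔM = 123.46 − 199.88 = -76.42 → -76 mireds.

-76 mireds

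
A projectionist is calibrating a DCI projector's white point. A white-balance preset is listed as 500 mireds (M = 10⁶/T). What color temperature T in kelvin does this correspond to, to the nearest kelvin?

T = 10⁶ / 500 = 2000.00 K → 2000 K.

2000 K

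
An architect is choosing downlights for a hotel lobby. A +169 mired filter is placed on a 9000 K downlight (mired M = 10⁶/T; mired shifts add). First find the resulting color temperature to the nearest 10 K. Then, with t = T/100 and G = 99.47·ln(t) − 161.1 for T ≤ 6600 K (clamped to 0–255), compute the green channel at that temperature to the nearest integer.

195

M_in = 10⁶/9000 = 111.11; M_out = 111.11 + (+169) = 280.11.
T_out = 10⁶/280.11 = 3570.0 K → 3570 K; t = 35.7.
G = 99.47·ln 35.7 − 161.1 = 99.47·3.5752 − 161.1 = 194.520.
Rounded: 195.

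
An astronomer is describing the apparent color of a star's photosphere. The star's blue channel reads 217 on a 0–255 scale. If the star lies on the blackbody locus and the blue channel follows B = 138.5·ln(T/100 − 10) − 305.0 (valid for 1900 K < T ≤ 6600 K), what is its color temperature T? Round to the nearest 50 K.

ln(t − 10) = (217 + 305.0) / 138.5 = 3.7690.
t − 10 = e^3.7690 = 43.335, so t = 53.335.
T = 100·t = 5333 K → 5350 K to the nearest 50 K.

5350 K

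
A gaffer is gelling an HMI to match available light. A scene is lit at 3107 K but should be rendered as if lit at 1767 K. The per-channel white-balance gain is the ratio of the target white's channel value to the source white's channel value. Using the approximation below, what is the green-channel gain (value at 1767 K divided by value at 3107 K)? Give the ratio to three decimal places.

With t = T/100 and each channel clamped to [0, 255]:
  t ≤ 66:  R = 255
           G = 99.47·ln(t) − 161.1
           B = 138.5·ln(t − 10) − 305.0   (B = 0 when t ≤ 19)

0.689

At 3107 K (t = 31.07):
  G = 99.47·ln 31.07 − 161.1 = 99.47·3.4362 − 161.1 = 180.703.
At 1767 K (t = 17.67):
  G = 99.47·ln 17.67 − 161.1 = 99.47·2.8719 − 161.1 = 124.565.
Gain = 124.565 / 180.703 = 0.6893 → 0.689.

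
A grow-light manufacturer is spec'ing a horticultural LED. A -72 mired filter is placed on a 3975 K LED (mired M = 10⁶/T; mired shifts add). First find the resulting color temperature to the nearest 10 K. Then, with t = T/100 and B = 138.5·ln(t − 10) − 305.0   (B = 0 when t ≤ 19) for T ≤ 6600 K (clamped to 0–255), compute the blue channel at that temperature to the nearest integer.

M_in = 10⁶/3975 = 251.57; M_out = 251.57 + (-72) = 179.57.
T_out = 10⁶/179.57 = 5568.8 K → 5570 K; t = 55.7.
B = 138.5·ln(55.7 − 10) − 305.0 = 138.5·ln 45.7 − 305.0 = 138.5·3.8221 − 305.0 = 224.361.
Rounded: 224.

224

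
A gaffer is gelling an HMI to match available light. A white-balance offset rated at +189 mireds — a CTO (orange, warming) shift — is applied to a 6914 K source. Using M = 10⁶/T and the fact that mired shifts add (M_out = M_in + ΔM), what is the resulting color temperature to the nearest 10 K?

3000 K

M_in = 10⁶/6914 = 144.63 mireds.
M_out = 144.63 + (+189) = 333.63 mireds.
T_out = 10⁶/333.63 = 2997.3 K → 3000 K.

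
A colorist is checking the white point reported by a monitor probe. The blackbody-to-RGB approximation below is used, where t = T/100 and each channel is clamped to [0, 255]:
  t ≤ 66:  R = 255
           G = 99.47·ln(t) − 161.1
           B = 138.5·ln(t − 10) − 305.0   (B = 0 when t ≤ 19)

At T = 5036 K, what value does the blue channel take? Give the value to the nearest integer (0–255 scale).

t = 5036/100 = 50.36; the t ≤ 66 branch applies.
B = 138.5·ln(50.36 − 10) − 305.0 = 138.5·ln 40.36 − 305.0 = 138.5·3.6978 − 305.0 = 207.151.
Rounded: 207.

207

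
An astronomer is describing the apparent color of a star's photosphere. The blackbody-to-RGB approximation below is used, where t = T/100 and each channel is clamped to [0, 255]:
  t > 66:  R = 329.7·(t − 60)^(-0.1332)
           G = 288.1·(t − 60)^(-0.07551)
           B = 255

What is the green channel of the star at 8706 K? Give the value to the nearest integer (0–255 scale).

t = 8706/100 = 87.06; the t > 66 branch applies.
G = 288.1·(87.06 − 60)^(-0.07551) = 288.1·27.06^(-0.07551) = 288.1·0.77955 = 224.589.
Rounded: 225.

225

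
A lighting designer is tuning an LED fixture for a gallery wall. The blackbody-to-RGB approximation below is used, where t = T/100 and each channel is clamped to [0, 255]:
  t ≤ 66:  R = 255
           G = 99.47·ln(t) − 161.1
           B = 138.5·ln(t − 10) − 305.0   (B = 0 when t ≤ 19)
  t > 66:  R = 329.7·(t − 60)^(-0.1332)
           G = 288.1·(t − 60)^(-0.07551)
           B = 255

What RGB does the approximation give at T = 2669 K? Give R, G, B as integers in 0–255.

t = 2669/100 = 26.69; the t ≤ 66 branch applies.
R = 255 by definition for t ≤ 66.
G = 99.47·ln 26.69 − 161.1 = 99.47·3.2843 − 161.1 = 165.588.
B = 138.5·ln(26.69 − 10) − 305.0 = 138.5·ln 16.69 − 305.0 = 138.5·2.8148 − 305.0 = 84.851.
Rounded: (255, 166, 85).

R=255, G=166, B=85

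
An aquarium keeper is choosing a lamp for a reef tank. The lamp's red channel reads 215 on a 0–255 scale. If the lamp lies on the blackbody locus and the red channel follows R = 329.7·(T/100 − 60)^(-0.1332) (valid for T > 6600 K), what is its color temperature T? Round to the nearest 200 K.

8400 K

(t − 60)^(-0.1332) = 215/329.7 = 0.65211.
t − 60 = 0.65211^(1/-0.1332) = 0.65211^(-7.508) = 24.774, so t = 84.774.
T = 100·t = 8477 K → 8400 K to the nearest 200 K.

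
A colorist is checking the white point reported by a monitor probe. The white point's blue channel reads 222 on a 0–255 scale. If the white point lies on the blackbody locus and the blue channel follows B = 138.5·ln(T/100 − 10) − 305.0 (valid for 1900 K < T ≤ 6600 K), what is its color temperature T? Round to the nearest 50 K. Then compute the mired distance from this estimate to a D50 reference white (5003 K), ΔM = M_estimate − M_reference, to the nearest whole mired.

-18 mireds

ln(t − 10) = (222 + 305.0) / 138.5 = 3.8051.
t − 10 = e^3.8051 = 44.928, so t = 54.928.
T = 100·t = 5493 K → 5500 K to the nearest 50 K.
M_estimate = 10⁶/5500 = 181.82; M_reference = 10⁶/5003 = 199.88.
ΔM = 181.82 − 199.88 = -18.06 → -18 mireds.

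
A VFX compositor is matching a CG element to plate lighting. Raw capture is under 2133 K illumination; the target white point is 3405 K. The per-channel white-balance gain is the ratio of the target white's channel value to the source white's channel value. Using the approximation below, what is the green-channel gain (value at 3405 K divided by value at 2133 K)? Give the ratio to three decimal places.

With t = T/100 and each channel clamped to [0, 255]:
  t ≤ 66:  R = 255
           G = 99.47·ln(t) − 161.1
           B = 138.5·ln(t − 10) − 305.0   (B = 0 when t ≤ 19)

At 2133 K (t = 21.33):
  G = 99.47·ln 21.33 − 161.1 = 99.47·3.0601 − 161.1 = 143.290.
At 3405 K (t = 34.05):
  G = 99.47·ln 34.05 − 161.1 = 99.47·3.5278 − 161.1 = 189.813.
Gain = 189.813 / 143.290 = 1.3247 → 1.325.

1.325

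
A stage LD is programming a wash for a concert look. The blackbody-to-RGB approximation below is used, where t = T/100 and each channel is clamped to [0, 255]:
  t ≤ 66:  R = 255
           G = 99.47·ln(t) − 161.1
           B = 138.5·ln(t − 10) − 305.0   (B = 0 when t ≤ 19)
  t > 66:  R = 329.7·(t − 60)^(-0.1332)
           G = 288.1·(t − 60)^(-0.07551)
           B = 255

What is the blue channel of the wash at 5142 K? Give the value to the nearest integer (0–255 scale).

t = 5142/100 = 51.42; the t ≤ 66 branch applies.
B = 138.5·ln(51.42 − 10) − 305.0 = 138.5·ln 41.42 − 305.0 = 138.5·3.7238 − 305.0 = 210.741.
Rounded: 211.

211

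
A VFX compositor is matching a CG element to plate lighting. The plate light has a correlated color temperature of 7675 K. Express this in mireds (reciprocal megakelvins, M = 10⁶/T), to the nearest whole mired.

130 mireds

M = 10⁶ / 7675 = 130.293 → 130 mireds.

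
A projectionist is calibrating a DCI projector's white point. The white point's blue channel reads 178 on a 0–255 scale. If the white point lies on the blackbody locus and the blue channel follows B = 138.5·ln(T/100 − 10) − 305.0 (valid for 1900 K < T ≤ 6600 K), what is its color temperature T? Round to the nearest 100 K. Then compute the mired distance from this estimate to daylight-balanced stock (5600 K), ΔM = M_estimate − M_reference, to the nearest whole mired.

+54 mireds

ln(t − 10) = (178 + 305.0) / 138.5 = 3.4874.
t − 10 = e^3.4874 = 32.700, so t = 42.700.
T = 100·t = 4270 K → 4300 K to the nearest 100 K.
M_estimate = 10⁶/4300 = 232.56; M_reference = 10⁶/5600 = 178.57.
ΔM = 232.56 − 178.57 = 53.99 → +54 mireds.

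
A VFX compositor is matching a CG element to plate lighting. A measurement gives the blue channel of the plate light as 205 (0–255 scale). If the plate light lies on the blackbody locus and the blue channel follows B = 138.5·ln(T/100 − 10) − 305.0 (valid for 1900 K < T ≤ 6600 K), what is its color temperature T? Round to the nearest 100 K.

5000 K

ln(t − 10) = (205 + 305.0) / 138.5 = 3.6823.
t − 10 = e^3.6823 = 39.738, so t = 49.738.
T = 100·t = 4974 K → 5000 K to the nearest 100 K.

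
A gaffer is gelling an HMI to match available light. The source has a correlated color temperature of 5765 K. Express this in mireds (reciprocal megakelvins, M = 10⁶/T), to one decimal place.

173.5 mireds

M = 10⁶ / 5765 = 173.461 → 173.5 mireds.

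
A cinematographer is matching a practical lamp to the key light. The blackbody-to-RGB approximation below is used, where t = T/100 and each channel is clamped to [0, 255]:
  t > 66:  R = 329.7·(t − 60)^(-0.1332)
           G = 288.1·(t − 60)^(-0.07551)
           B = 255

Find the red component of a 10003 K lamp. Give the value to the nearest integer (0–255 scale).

t = 10003/100 = 100.03; the t > 66 branch applies.
R = 329.7·(100.03 − 60)^(-0.1332) = 329.7·40.03^(-0.1332) = 329.7·0.61173 = 201.689.
Rounded: 202.

202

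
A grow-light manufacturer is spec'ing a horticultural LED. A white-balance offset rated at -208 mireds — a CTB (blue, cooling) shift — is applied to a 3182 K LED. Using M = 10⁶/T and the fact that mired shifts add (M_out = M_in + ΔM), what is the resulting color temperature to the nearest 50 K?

M_in = 10⁶/3182 = 314.27 mireds.
M_out = 314.27 + (-208) = 106.27 mireds.
T_out = 10⁶/106.27 = 9410.2 K → 9400 K.

9400 K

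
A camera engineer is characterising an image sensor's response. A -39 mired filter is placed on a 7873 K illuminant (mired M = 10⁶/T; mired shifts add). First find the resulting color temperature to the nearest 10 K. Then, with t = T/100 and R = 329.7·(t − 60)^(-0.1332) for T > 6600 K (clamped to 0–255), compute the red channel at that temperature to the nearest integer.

M_in = 10⁶/7873 = 127.02; M_out = 127.02 + (-39) = 88.02.
T_out = 10⁶/88.02 = 11361.5 K → 11360 K; t = 113.6.
R = 329.7·(113.6 − 60)^(-0.1332) = 329.7·53.6^(-0.1332) = 329.7·0.58840 = 193.997.
Rounded: 194.

194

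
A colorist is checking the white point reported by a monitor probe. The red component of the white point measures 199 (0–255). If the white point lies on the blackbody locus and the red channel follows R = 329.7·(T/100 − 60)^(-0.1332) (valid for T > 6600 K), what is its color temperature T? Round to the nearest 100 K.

(t − 60)^(-0.1332) = 199/329.7 = 0.60358.
t − 60 = 0.60358^(1/-0.1332) = 0.60358^(-7.508) = 44.273, so t = 104.273.
T = 100·t = 10427 K → 10400 K to the nearest 100 K.

10400 K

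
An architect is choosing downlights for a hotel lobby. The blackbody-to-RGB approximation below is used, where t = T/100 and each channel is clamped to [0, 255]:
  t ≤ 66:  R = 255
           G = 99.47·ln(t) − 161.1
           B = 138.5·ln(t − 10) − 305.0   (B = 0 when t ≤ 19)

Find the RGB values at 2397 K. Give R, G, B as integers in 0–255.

R=255, G=155, B=60

t = 2397/100 = 23.97; the t ≤ 66 branch applies.
R = 255 by definition for t ≤ 66.
G = 99.47·ln 23.97 − 161.1 = 99.47·3.1768 − 161.1 = 154.897.
B = 138.5·ln(23.97 − 10) − 305.0 = 138.5·ln 13.97 − 305.0 = 138.5·2.6369 − 305.0 = 60.212.
Rounded: (255, 155, 60).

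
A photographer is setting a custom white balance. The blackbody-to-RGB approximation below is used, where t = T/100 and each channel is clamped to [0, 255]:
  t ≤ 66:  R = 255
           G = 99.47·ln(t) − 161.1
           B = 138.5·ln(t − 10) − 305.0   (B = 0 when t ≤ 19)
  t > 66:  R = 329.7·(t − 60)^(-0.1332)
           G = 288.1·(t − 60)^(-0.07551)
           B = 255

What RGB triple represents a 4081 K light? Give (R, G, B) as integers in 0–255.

(255, 208, 170)

t = 4081/100 = 40.81; the t ≤ 66 branch applies.
R = 255 by definition for t ≤ 66.
G = 99.47·ln 40.81 − 161.1 = 99.47·3.7089 − 161.1 = 207.827.
B = 138.5·ln(40.81 − 10) − 305.0 = 138.5·ln 30.81 − 305.0 = 138.5·3.4278 − 305.0 = 169.756.
Rounded: (255, 208, 170).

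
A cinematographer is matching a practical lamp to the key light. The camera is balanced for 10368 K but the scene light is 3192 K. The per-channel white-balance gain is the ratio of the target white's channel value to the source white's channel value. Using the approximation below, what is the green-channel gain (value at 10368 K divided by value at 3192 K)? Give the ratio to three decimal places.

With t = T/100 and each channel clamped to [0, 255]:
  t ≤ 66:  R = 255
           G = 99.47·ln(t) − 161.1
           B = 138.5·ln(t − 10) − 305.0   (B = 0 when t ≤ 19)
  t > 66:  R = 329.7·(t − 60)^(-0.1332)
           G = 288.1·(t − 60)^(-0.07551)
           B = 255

At 3192 K (t = 31.92):
  G = 99.47·ln 31.92 − 161.1 = 99.47·3.4632 − 161.1 = 183.388.
At 10368 K (t = 103.68):
  G = 288.1·(103.68 − 60)^(-0.07551) = 288.1·43.68^(-0.07551) = 288.1·0.75187 = 216.613.
Gain = 216.613 / 183.388 = 1.1812 → 1.181.

1.181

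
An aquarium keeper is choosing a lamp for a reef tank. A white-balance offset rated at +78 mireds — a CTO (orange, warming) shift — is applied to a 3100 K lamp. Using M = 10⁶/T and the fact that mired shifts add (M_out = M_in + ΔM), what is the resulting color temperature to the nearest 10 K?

2500 K

M_in = 10⁶/3100 = 322.58 mireds.
M_out = 322.58 + (+78) = 400.58 mireds.
T_out = 10⁶/400.58 = 2496.4 K → 2500 K.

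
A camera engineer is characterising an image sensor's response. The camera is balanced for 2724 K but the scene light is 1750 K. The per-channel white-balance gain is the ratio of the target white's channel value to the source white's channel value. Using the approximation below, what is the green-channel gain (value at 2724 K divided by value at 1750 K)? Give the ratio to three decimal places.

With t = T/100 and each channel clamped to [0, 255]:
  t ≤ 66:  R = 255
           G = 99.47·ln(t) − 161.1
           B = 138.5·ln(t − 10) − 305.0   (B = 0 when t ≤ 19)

At 1750 K (t = 17.5):
  G = 99.47·ln 17.5 − 161.1 = 99.47·2.8622 − 161.1 = 123.603.
At 2724 K (t = 27.24):
  G = 99.47·ln 27.24 − 161.1 = 99.47·3.3047 − 161.1 = 167.617.
Gain = 167.617 / 123.603 = 1.3561 → 1.356.

1.356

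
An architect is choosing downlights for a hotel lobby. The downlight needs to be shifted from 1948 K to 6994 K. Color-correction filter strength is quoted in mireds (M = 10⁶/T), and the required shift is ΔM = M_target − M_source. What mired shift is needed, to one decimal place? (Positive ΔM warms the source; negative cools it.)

M_source = 10⁶/1948 = 513.347; M_target = 10⁶/6994 = 142.980.
ΔM = 142.980 − 513.347 = -370.367 → -370.4 mireds, a cooling shift.

-370.4 mireds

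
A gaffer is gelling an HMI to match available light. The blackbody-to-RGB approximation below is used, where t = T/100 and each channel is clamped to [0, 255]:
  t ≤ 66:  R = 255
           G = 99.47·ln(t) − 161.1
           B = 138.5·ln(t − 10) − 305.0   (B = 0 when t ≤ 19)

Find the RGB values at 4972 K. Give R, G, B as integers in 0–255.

t = 4972/100 = 49.72; the t ≤ 66 branch applies.
R = 255 by definition for t ≤ 66.
G = 99.47·ln 49.72 − 161.1 = 99.47·3.9064 − 161.1 = 227.470.
B = 138.5·ln(49.72 − 10) − 305.0 = 138.5·ln 39.72 − 305.0 = 138.5·3.6819 − 305.0 = 204.937.
Rounded: (255, 227, 205).

R=255, G=227, B=205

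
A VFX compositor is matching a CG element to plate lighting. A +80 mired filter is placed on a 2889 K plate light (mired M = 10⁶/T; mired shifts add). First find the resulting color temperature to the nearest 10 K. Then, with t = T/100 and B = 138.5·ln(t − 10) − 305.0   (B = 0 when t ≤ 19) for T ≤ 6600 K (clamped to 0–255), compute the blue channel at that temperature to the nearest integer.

55

M_in = 10⁶/2889 = 346.14; M_out = 346.14 + (+80) = 426.14.
T_out = 10⁶/426.14 = 2346.6 K → 2350 K; t = 23.5.
B = 138.5·ln(23.5 − 10) − 305.0 = 138.5·ln 13.5 − 305.0 = 138.5·2.6027 − 305.0 = 55.473.
Rounded: 55.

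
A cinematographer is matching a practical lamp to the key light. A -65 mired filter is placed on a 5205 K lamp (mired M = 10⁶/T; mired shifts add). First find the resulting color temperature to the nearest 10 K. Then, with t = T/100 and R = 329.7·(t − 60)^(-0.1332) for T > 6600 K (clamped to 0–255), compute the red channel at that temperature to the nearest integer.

223

M_in = 10⁶/5205 = 192.12; M_out = 192.12 + (-65) = 127.12.
T_out = 10⁶/127.12 = 7866.4 K → 7870 K; t = 78.7.
R = 329.7·(78.7 − 60)^(-0.1332) = 329.7·18.7^(-0.1332) = 329.7·0.67700 = 223.208.
Rounded: 223.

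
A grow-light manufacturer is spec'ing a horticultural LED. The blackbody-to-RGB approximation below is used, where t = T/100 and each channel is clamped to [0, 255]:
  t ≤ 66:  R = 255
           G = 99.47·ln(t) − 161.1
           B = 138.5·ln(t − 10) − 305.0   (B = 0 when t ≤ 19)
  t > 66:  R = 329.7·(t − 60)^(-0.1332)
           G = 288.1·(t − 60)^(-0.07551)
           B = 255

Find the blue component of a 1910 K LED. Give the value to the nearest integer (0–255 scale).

1

t = 1910/100 = 19.1; the t ≤ 66 branch applies.
B = 138.5·ln(19.1 − 10) − 305.0 = 138.5·ln 9.1 − 305.0 = 138.5·2.2083 − 305.0 = 0.846.
Rounded: 1.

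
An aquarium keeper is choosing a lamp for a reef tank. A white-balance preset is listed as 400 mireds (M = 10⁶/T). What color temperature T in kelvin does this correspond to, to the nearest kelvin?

2500 K

T = 10⁶ / 400 = 2500.00 K → 2500 K.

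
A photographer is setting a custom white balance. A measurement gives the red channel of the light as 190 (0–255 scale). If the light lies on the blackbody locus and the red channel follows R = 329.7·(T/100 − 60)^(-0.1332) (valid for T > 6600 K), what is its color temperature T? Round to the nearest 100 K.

12300 K

(t − 60)^(-0.1332) = 190/329.7 = 0.57628.
t − 60 = 0.57628^(1/-0.1332) = 0.57628^(-7.508) = 62.667, so t = 122.667.
T = 100·t = 12267 K → 12300 K to the nearest 100 K.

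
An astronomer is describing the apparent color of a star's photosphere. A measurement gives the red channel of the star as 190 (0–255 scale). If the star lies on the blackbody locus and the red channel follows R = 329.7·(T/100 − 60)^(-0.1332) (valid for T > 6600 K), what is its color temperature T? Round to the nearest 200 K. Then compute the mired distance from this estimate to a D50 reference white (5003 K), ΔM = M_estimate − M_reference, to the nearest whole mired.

-118 mireds

(t − 60)^(-0.1332) = 190/329.7 = 0.57628.
t − 60 = 0.57628^(1/-0.1332) = 0.57628^(-7.508) = 62.667, so t = 122.667.
T = 100·t = 12267 K → 12200 K to the nearest 200 K.
M_estimate = 10⁶/12200 = 81.97; M_reference = 10⁶/5003 = 199.88.
ΔM = 81.97 − 199.88 = -117.91 → -118 mireds.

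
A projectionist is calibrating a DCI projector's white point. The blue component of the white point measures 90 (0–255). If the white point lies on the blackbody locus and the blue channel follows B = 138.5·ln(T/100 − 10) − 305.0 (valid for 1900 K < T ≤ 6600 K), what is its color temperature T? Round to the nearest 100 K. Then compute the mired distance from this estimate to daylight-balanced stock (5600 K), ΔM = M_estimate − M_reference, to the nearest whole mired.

ln(t − 10) = (90 + 305.0) / 138.5 = 2.8520.
t − 10 = e^2.8520 = 17.322, so t = 27.322.
T = 100·t = 2732 K → 2700 K to the nearest 100 K.
M_estimate = 10⁶/2700 = 370.37; M_reference = 10⁶/5600 = 178.57.
ΔM = 370.37 − 178.57 = 191.80 → +192 mireds.

+192 mireds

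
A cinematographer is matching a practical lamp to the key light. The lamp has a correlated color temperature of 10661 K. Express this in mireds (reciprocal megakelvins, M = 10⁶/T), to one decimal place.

M = 10⁶ / 10661 = 93.800 → 93.8 mireds.

93.8 mireds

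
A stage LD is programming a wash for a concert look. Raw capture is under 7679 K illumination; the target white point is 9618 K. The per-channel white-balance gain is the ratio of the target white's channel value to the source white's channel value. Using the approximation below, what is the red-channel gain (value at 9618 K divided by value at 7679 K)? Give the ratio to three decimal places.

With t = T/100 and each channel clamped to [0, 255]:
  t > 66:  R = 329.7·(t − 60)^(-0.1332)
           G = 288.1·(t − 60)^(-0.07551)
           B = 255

At 7679 K (t = 76.79):
  R = 329.7·(76.79 − 60)^(-0.1332) = 329.7·16.79^(-0.1332) = 329.7·0.68679 = 226.434.
At 9618 K (t = 96.18):
  R = 329.7·(96.18 − 60)^(-0.1332) = 329.7·36.18^(-0.1332) = 329.7·0.62003 = 204.424.
Gain = 204.424 / 226.434 = 0.9028 → 0.903.

0.903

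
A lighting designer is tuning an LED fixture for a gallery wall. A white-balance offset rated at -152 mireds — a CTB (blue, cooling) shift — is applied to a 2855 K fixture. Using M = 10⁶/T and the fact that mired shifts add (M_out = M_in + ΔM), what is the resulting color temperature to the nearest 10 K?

5040 K

M_in = 10⁶/2855 = 350.26 mireds.
M_out = 350.26 + (-152) = 198.26 mireds.
T_out = 10⁶/198.26 = 5043.8 K → 5040 K.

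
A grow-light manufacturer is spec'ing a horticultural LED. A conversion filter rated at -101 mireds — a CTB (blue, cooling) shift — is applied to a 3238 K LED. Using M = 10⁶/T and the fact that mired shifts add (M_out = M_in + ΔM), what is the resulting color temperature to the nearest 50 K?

M_in = 10⁶/3238 = 308.83 mireds.
M_out = 308.83 + (-101) = 207.83 mireds.
T_out = 10⁶/207.83 = 4811.6 K → 4800 K.

4800 K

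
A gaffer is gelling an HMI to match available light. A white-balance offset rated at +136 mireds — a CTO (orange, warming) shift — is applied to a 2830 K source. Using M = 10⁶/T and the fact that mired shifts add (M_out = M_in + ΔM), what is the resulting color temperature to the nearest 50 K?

2050 K

M_in = 10⁶/2830 = 353.36 mireds.
M_out = 353.36 + (+136) = 489.36 mireds.
T_out = 10⁶/489.36 = 2043.5 K → 2050 K.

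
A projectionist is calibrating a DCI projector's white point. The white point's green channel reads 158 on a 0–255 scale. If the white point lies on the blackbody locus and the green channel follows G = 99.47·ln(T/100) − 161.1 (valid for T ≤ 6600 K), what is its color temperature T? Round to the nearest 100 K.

2500 K

ln t = (158 + 161.1) / 99.47 = 3.2080.
t = e^3.2080 = 24.730.
T = 100·t = 2473 K → 2500 K to the nearest 100 K.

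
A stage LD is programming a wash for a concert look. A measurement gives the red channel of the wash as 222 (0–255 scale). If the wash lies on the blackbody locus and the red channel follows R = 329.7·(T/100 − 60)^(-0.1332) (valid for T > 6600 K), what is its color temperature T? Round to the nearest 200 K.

(t − 60)^(-0.1332) = 222/329.7 = 0.67334.
t − 60 = 0.67334^(1/-0.1332) = 0.67334^(-7.508) = 19.478, so t = 79.478.
T = 100·t = 7948 K → 8000 K to the nearest 200 K.

8000 K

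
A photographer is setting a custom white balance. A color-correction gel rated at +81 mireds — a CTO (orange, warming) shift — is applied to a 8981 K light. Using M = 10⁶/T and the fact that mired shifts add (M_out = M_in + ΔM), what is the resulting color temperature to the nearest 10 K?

5200 K

M_in = 10⁶/8981 = 111.35 mireds.
M_out = 111.35 + (+81) = 192.35 mireds.
T_out = 10⁶/192.35 = 5199.0 K → 5200 K.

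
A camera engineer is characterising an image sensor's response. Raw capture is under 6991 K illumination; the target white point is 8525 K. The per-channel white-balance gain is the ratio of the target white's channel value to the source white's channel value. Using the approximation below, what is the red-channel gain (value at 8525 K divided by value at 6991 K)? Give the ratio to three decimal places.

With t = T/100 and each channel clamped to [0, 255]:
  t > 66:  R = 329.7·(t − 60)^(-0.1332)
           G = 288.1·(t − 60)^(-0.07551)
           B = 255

At 6991 K (t = 69.91):
  R = 329.7·(69.91 − 60)^(-0.1332) = 329.7·9.91^(-0.1332) = 329.7·0.73675 = 242.908.
At 8525 K (t = 85.25):
  R = 329.7·(85.25 − 60)^(-0.1332) = 329.7·25.25^(-0.1332) = 329.7·0.65046 = 214.456.
Gain = 214.456 / 242.908 = 0.8829 → 0.883.

0.883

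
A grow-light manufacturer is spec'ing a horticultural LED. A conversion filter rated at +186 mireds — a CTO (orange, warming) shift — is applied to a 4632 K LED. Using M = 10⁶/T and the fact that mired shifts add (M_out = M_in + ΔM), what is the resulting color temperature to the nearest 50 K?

M_in = 10⁶/4632 = 215.89 mireds.
M_out = 215.89 + (+186) = 401.89 mireds.
T_out = 10⁶/401.89 = 2488.2 K → 2500 K.

2500 K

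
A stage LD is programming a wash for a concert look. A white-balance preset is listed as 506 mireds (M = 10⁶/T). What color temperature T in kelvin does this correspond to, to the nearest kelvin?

1976 K

T = 10⁶ / 506 = 1976.28 K → 1976 K.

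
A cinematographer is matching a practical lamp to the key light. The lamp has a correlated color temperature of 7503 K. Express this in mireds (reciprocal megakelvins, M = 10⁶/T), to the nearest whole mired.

133 mireds

M = 10⁶ / 7503 = 133.280 → 133 mireds.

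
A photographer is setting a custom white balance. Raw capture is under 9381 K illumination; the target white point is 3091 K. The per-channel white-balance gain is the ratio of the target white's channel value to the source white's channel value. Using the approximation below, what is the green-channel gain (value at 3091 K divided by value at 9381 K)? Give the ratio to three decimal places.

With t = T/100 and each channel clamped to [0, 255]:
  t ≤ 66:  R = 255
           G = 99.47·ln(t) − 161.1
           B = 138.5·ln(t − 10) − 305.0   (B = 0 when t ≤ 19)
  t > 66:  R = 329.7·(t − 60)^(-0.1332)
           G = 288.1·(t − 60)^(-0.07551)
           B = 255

At 9381 K (t = 93.81):
  G = 288.1·(93.81 − 60)^(-0.07551) = 288.1·33.81^(-0.07551) = 288.1·0.76655 = 220.844.
At 3091 K (t = 30.91):
  G = 99.47·ln 30.91 − 161.1 = 99.47·3.4311 − 161.1 = 180.190.
Gain = 180.190 / 220.844 = 0.8159 → 0.816.

0.816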